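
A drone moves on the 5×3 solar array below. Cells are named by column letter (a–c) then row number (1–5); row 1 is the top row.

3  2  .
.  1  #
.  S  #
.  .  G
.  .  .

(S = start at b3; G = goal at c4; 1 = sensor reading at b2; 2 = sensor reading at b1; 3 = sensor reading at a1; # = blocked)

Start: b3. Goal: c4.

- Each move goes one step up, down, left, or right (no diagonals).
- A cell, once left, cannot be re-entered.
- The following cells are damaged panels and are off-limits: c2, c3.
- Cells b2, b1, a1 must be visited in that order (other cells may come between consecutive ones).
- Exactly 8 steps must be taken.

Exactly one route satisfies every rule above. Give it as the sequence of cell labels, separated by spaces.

The waypoints must appear in the order b2, b1, a1, with no cell reused.
Route from b3: 2× up (reaching b1), left to a1, 3× down (reaching a4), 2× right (reaching c4) — 8 moves in all.
Check: order respected (1 at step 1, 2 at step 2, 3 at step 3); 8 moves as required.

b3 b2 b1 a1 a2 a3 a4 b4 c4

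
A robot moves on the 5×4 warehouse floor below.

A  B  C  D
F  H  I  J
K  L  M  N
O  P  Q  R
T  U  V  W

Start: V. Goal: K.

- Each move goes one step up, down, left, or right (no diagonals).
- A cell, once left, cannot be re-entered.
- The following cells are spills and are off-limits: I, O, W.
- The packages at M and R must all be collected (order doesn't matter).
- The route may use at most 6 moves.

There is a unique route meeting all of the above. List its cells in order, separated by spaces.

V Q R N M L K

Any route must reach M and R and still end at K within 6 moves, so the order of the required stops is forced.
Route from V: up 1 to Q, right 1 to R, up 1 to N, left 3 to K — 6 moves in all.
Check: all required cells visited; 6 ≤ 6 moves.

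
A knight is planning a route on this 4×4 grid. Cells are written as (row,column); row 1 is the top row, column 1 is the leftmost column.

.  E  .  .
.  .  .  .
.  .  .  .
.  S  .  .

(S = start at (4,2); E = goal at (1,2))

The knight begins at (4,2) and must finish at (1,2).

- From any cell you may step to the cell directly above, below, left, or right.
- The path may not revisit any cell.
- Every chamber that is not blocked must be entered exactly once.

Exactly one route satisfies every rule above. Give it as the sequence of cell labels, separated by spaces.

Need to visit all 16 open cells exactly once, starting at (4,2) and ending at (1,2).
Cell (4,4) has only two open neighbours ((3,4) and (4,3)), so the path must pass straight through it: one of those is the cell it's entered from and the other is where it exits.
Route from (4,2): left to (4,1), up to (3,1), 2× right (reaching (3,3)), down to (4,3), right to (4,4), 3× up (reaching (1,4)), left to (1,3), down to (2,3), 2× left (reaching (2,1)), up to (1,1), right to (1,2) — 15 moves in all.
Check: all 16 open cells covered.

(4,2) (4,1) (3,1) (3,2) (3,3) (4,3) (4,4) (3,4) (2,4) (1,4) (1,3) (2,3) (2,2) (2,1) (1,1) (1,2)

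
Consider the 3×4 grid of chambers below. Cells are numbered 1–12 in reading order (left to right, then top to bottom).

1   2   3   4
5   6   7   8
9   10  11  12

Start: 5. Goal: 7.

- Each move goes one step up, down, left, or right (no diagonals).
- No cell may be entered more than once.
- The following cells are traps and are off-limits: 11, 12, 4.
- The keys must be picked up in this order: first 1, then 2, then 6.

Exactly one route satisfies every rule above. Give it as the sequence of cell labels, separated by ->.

The waypoints must appear in the order 1, 2, 6, with no cell reused.
Route from 5: up 1 to 1, right 1 to 2, down 1 to 6, right 1 to 7 — 4 moves in all.
Check: order respected (1 at step 1, 2 at step 2, 6 at step 3).

5 -> 1 -> 2 -> 6 -> 7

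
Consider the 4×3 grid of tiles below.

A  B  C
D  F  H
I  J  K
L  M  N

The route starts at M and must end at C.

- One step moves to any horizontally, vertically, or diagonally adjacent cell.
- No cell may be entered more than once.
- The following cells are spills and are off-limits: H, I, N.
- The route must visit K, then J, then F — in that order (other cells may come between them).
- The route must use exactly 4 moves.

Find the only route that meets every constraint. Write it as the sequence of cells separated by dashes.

The waypoints must appear in the order K, J, F, with no cell reused.
Route from M: up-right 1 to K, left 1 to J, up 1 to F, up-right 1 to C — 4 moves in all.
Check: order respected (K at step 1, J at step 2, F at step 3); 4 moves as required.

M - K - J - F - C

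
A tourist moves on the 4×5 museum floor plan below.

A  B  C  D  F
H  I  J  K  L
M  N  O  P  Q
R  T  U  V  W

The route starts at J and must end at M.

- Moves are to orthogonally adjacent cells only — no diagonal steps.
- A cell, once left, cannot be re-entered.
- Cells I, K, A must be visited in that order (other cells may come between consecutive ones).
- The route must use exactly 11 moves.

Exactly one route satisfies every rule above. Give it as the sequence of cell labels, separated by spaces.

The waypoints must appear in the order I, K, A, with no cell reused.
Route from J: left to I, down to N, 2× right (reaching P), 2× up (reaching D), 3× left (reaching A), 2× down (reaching M) — 11 moves in all.
Check: order respected (I at step 1, K at step 5, A at step 9); 11 moves as required.

J I N O P K D C B A H M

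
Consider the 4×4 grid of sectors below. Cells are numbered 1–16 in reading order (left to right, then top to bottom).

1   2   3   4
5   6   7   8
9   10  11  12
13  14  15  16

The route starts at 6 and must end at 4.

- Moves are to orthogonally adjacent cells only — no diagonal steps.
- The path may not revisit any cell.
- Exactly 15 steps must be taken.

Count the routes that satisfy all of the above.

Need simple routes of exactly 15 moves from 6 to 4 (Manhattan distance 3, so 6 moves are spent on a detour and 6 undoing it).
Enumerating: 6 2 1 5 9 13 14 10 11 15 16 12 8 7 3 4 | 6 10 14 13 9 5 1 2 3 7 11 15 16 12 8 4 | 6 10 11 7 3 2 1 5 9 13 14 15 16 12 8 4 | 6 10 11 7 8 12 16 15 14 13 9 5 1 2 3 4 | 6 10 11 12 16 15 14 13 9 5 1 2 3 7 8 4 | 6 5 1 2 3 7 11 10 9 13 14 15 16 12 8 4 | 6 7 3 2 1 5 9 13 14 10 11 15 16 12 8 4 | 6 7 8 12 16 15 11 10 14 13 9 5 1 2 3 4.
That gives 8 routes.

8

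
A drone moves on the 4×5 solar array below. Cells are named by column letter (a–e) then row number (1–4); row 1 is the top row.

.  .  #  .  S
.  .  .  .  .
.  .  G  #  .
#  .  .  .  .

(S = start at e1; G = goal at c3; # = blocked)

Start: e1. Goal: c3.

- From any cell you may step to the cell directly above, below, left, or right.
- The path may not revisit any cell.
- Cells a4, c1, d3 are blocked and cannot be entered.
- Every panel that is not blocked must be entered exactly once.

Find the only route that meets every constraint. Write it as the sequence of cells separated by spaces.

Need to visit all 17 open cells exactly once, starting at e1 and ending at c3.
Cell e3 has only two open neighbours (e2 and e4), so the path must pass straight through it: one of those is the cell it's entered from and the other is where it exits.
Route from e1: left to d1, down to d2, right to e2, 2× down (reaching e4), 3× left (reaching b4), up to b3, left to a3, 2× up (reaching a1), right to b1, down to b2, right to c2, down to c3 — 16 moves in all.
Check: all 17 open cells covered.

e1 d1 d2 e2 e3 e4 d4 c4 b4 b3 a3 a2 a1 b1 b2 c2 c3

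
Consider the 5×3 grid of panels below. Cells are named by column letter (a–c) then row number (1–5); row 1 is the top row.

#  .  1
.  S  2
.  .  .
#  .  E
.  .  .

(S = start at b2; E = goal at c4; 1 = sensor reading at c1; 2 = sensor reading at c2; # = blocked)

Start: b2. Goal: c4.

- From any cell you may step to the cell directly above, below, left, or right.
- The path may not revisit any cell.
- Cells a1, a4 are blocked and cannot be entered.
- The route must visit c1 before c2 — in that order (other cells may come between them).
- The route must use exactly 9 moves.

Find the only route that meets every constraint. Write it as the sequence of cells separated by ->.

The waypoints must appear in the order c1, c2, with no cell reused.
Route from b2: up 1 to b1, right 1 to c1, down 2 to c3, left 1 to b3, down 2 to b5, right 1 to c5, up 1 to c4 — 9 moves in all.
Check: order respected (1 at step 2, 2 at step 3); 9 moves as required.

b2 -> b1 -> c1 -> c2 -> c3 -> b3 -> b4 -> b5 -> c5 -> c4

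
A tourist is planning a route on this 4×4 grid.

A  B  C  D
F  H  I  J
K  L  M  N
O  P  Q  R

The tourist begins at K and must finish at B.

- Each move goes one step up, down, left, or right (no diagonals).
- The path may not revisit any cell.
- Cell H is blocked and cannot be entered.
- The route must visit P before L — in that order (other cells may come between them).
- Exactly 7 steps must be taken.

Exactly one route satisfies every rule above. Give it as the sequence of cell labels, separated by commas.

K, O, P, L, M, I, C, B

The waypoints must appear in the order P, L, with no cell reused.
Route from K: down 1 to O, right 1 to P, up 1 to L, right 1 to M, up 2 to C, left 1 to B — 7 moves in all.
Check: order respected (P at step 2, L at step 3); 7 moves as required.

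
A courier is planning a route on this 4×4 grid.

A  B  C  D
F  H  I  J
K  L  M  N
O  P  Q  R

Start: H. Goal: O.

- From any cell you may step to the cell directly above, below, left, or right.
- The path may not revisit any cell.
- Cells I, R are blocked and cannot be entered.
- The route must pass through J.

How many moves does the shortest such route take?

9

Any route passes through J somewhere between H and O. Summing Manhattan distances along the two legs (H → J → O) gives a lower bound of 2 + 5 = 7 moves.
That bound ignores the blocked cells. Measuring each leg by the fewest moves that actually steer around them (H→J: 4; J→O: 5) raises the lower bound to 9.
A route of 9 moves exists: H → B → C → D → J → N → M → Q → P → O.
Since 9 matches that lower bound, it is optimal.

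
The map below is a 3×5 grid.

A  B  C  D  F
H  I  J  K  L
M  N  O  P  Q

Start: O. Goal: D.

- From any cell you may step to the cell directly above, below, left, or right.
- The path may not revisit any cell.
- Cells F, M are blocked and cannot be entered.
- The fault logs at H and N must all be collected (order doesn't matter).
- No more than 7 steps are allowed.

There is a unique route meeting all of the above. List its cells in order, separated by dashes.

The 7-move cap with required stops at H, N leaves no slack for detours.
Route from O: left 1 to N, up 1 to I, left 1 to H, up 1 to A, right 3 to D — 7 moves in all.
Check: all required cells visited; 7 ≤ 7 moves.

O - N - I - H - A - B - C - D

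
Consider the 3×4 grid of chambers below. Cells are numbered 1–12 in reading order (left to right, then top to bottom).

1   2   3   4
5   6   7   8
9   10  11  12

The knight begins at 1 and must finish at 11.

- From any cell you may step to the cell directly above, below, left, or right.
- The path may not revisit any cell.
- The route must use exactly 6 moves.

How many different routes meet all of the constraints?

9

Need simple routes of exactly 6 moves from 1 to 11 (Manhattan distance 4, so 1 moves are spent on a detour and 1 undoing it).
Branch systematically from the start, pruning whenever the remaining move budget drops below the Manhattan distance to 11 or differs from it in parity. Grouping the completions by first move — via 5: 3; via 2: 6 — and summing: 3 + 6 = 9.
That gives 9 routes.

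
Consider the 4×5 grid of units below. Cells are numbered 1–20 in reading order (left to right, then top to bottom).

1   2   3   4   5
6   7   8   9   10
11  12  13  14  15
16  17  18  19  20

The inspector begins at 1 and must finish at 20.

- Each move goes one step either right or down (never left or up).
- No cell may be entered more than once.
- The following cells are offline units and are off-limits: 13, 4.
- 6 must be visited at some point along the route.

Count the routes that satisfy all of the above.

6

A right/down-only route from 1 to 20 makes exactly 3 down-moves and 4 right-moves in some order.
With no other constraints that would be C(7,3) = 35 routes.
Split at 6 and multiply the segment counts (each segment already excludes blocked cells): 1→6: 1; 6→20: 6; product = 6.
That gives 6 routes.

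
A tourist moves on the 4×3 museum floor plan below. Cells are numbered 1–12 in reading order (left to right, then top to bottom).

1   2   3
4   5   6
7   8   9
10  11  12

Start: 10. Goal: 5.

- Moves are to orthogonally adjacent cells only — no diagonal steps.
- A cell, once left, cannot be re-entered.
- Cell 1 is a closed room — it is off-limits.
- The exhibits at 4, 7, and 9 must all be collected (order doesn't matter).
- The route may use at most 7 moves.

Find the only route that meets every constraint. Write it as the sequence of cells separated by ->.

10 -> 11 -> 12 -> 9 -> 8 -> 7 -> 4 -> 5

The budget equals the shortest possible length, so every move has to be on a shortest route through the required cells.
Route from 10: 2× right (reaching 12), up to 9, 2× left (reaching 7), up to 4, right to 5 — 7 moves in all.
Check: all required cells visited; 7 ≤ 7 moves.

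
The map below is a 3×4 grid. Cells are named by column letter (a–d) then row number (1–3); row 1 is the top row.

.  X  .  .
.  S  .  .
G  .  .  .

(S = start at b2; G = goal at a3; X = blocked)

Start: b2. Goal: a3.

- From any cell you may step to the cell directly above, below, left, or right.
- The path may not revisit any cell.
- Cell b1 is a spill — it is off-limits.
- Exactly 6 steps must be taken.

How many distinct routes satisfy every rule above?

1

Need simple routes of exactly 6 moves from b2 to a3 (Manhattan distance 2, so 2 moves are spent on a detour and 2 undoing it).
Enumerating: b2 c2 d2 d3 c3 b3 a3.
That gives 1 route.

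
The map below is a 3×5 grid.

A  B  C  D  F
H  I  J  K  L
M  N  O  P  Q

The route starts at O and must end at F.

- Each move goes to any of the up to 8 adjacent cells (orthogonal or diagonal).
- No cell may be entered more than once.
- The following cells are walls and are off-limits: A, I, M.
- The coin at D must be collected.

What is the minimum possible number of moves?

3

Any route passes through D somewhere between O and F. Summing Chebyshev distances along the two legs (O → D → F) gives a lower bound of 2 + 1 = 3 moves.
A route of 3 moves achieves this: O → J → D → F.
Since 3 matches the lower bound, it is optimal.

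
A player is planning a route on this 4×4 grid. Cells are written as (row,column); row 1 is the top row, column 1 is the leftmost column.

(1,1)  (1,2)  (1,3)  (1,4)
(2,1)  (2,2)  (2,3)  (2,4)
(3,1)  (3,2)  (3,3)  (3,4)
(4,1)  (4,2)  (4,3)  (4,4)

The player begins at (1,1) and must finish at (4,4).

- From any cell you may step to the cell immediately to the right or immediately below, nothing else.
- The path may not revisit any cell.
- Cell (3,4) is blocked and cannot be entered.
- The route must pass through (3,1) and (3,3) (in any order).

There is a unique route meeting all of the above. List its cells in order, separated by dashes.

Moves only go right or down, so the column and row indices never decrease.
Route from (1,1): 2× down (reaching (3,1)), 2× right (reaching (3,3)), down to (4,3), right to (4,4) — 6 moves in all.
Check: all required cells visited.

(1,1) - (2,1) - (3,1) - (3,2) - (3,3) - (4,3) - (4,4)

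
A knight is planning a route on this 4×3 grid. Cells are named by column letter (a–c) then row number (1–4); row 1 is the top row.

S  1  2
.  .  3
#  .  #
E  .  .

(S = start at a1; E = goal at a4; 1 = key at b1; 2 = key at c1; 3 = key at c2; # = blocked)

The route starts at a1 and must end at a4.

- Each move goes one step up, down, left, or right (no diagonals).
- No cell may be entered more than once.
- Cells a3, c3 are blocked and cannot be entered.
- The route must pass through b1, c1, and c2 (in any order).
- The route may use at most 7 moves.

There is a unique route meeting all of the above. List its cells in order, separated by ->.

a1 -> b1 -> c1 -> c2 -> b2 -> b3 -> b4 -> a4

Any route must reach b1, c1, and c2 and still end at a4 within 7 moves, so the order of the required stops is forced.
Route from a1: 2× right (reaching c1), down to c2, left to b2, 2× down (reaching b4), left to a4 — 7 moves in all.
Check: all required cells visited; 7 ≤ 7 moves.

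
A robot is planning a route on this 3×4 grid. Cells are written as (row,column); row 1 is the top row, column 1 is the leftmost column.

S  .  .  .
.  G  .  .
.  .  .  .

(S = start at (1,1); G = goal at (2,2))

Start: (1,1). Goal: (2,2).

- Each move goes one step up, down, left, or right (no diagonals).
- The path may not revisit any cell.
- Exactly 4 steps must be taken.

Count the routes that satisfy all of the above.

Need simple routes of exactly 4 moves from (1,1) to (2,2) (Manhattan distance 2, so 1 moves are spent on a detour and 1 undoing it).
Enumerating: (1,1) (2,1) (3,1) (3,2) (2,2) | (1,1) (1,2) (1,3) (2,3) (2,2).
That gives 2 routes.

2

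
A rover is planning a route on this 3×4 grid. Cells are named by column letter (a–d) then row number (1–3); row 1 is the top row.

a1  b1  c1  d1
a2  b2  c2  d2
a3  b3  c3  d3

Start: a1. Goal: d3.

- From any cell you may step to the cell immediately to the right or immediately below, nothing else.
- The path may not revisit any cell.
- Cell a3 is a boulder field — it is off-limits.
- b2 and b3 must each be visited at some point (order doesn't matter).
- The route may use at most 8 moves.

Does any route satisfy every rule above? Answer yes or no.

One route that works: a1 → a2 → b2 → b3 → c3 → d3.

yes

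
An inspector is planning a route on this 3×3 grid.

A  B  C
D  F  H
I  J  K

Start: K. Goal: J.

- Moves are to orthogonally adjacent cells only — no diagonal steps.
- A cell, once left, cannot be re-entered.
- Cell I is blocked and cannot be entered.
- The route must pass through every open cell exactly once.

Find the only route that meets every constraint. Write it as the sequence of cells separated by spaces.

K H C B A D F J

Need to visit all 8 open cells exactly once, starting at K and ending at J.
Route from K: up 2 to C, left 2 to A, down 1 to D, right 1 to F, down 1 to J — 7 moves in all.
Check: all 8 open cells covered.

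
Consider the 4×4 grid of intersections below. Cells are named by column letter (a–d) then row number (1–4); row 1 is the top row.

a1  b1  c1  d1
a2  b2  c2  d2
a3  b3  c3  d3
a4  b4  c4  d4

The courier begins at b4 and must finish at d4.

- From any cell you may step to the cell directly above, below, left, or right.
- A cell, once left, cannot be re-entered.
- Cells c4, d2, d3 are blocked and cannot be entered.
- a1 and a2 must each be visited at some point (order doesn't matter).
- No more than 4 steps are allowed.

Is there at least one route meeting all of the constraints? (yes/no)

no

The blocked cells wall d4 off from b4 completely — no sequence of moves reaches it at all, so no route can satisfy the rules.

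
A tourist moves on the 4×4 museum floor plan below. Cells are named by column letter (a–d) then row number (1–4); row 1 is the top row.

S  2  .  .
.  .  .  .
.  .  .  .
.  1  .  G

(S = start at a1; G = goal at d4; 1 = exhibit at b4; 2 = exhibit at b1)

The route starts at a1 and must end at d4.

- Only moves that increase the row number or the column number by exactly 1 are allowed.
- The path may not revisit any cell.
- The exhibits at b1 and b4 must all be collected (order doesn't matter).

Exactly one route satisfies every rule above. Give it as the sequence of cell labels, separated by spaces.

Moves only go right or down, so the column and row indices never decrease.
Route from a1: right to b1, 3× down (reaching b4), 2× right (reaching d4) — 6 moves in all.
Check: all required cells visited.

a1 b1 b2 b3 b4 c4 d4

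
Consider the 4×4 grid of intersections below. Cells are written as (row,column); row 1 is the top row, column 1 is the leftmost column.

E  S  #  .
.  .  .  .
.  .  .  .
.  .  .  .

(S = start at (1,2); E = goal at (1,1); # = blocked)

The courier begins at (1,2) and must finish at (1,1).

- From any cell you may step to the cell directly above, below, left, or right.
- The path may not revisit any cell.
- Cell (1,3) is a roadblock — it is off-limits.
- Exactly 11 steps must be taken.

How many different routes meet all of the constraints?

9

Need simple routes of exactly 11 moves from (1,2) to (1,1) (Manhattan distance 1, so 5 moves are spent on a detour and 5 undoing it).
Branch systematically from the start, pruning whenever the remaining move budget drops below the Manhattan distance to (1,1) or differs from it in parity. Every completion starts via (2,2): 9 (no valid completion starts via (1,1)).
That gives 9 routes.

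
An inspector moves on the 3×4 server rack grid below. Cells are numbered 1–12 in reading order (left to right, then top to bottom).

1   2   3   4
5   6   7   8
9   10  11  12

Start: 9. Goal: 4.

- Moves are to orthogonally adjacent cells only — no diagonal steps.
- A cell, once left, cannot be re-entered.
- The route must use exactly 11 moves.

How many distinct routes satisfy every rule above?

Need simple routes of exactly 11 moves from 9 to 4 (Manhattan distance 5, so 3 moves are spent on a detour and 3 undoing it).
Enumerating: 9 5 1 2 6 10 11 12 8 7 3 4 | 9 5 1 2 3 7 6 10 11 12 8 4 | 9 10 6 5 1 2 3 7 11 12 8 4 | 9 10 11 12 8 7 6 5 1 2 3 4.
That gives 4 routes.

4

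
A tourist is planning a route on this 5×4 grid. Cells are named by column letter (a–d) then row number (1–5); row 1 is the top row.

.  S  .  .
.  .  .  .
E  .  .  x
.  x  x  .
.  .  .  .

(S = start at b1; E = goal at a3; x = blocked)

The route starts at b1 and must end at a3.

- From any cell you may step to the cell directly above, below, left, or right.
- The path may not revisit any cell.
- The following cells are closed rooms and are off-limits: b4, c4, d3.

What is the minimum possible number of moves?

The Manhattan distance from b1 to a3 is |1−3| + |2−1| = 3, so at least 3 moves are needed.
A route of 3 moves achieves this: b1 → b2 → b3 → a3.
Since 3 matches the lower bound, it is optimal.

3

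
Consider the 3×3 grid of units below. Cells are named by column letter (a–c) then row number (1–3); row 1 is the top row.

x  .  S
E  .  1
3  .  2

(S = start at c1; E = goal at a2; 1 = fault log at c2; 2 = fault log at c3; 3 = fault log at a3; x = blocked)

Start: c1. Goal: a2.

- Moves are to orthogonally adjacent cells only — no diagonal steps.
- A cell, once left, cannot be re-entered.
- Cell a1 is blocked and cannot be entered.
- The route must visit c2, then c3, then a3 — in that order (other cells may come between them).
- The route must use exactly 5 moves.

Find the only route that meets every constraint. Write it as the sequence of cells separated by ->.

The waypoints must appear in the order c2, c3, a3, with no cell reused.
Route from c1: 2× down (reaching c3), 2× left (reaching a3), up to a2 — 5 moves in all.
Check: order respected (1 at step 1, 2 at step 2, 3 at step 4); 5 moves as required.

c1 -> c2 -> c3 -> b3 -> a3 -> a2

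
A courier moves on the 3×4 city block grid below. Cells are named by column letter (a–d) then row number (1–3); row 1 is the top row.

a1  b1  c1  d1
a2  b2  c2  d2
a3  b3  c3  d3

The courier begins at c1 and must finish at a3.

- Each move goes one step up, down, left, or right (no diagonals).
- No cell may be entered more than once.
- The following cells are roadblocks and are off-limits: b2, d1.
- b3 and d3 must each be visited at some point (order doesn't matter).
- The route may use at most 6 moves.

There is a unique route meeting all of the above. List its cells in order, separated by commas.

c1, c2, d2, d3, c3, b3, a3

Any route must reach b3 and d3 and still end at a3 within 6 moves, so the order of the required stops is forced.
Route from c1: down to c2, right to d2, down to d3, 3× left (reaching a3) — 6 moves in all.
Check: all required cells visited; 6 ≤ 6 moves.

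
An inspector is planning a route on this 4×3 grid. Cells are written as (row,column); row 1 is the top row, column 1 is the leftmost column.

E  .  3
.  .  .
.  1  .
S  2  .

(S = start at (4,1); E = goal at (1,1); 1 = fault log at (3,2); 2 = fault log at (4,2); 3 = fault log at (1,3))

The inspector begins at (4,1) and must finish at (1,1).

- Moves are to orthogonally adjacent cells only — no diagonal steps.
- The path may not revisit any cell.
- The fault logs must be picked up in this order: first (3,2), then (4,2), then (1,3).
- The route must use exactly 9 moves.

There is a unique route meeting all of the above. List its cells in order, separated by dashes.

(4,1) - (3,1) - (3,2) - (4,2) - (4,3) - (3,3) - (2,3) - (1,3) - (1,2) - (1,1)

The waypoints must appear in the order (3,2), (4,2), (1,3), with no cell reused.
Route from (4,1): up 1 to (3,1), right 1 to (3,2), down 1 to (4,2), right 1 to (4,3), up 3 to (1,3), left 2 to (1,1) — 9 moves in all.
Check: order respected (1 at step 2, 2 at step 3, 3 at step 7); 9 moves as required.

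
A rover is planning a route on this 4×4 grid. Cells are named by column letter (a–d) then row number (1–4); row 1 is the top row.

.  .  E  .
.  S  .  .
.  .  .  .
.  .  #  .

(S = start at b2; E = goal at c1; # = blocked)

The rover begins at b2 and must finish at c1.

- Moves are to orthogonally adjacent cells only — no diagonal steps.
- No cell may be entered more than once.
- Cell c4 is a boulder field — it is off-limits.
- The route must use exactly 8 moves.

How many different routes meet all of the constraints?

7

Need simple routes of exactly 8 moves from b2 to c1 (Manhattan distance 2, so 3 moves are spent on a detour and 3 undoing it).
Enumerating: b2 b1 a1 a2 a3 b3 c3 c2 c1 | b2 b3 b4 a4 a3 a2 a1 b1 c1 | b2 a2 a3 a4 b4 b3 c3 c2 c1 | b2 a2 a3 b3 c3 c2 d2 d1 c1 | b2 a2 a3 b3 c3 d3 d2 d1 c1 | b2 a2 a3 b3 c3 d3 d2 c2 c1 | b2 c2 c3 b3 a3 a2 a1 b1 c1.
That gives 7 routes.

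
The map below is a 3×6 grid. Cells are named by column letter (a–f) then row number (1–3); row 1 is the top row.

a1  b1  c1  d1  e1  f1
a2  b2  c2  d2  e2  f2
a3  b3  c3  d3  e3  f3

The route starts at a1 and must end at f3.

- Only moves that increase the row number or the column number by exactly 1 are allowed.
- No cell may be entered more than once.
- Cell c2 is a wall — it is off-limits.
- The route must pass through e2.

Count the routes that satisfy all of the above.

4

A right/down-only route from a1 to f3 makes exactly 2 down-moves and 5 right-moves in some order.
With no other constraints that would be C(7,2) = 21 routes.
Split at e2 and multiply the segment counts (each segment already excludes blocked cells): a1→e2: 2; e2→f3: 2; product = 4.
That gives 4 routes.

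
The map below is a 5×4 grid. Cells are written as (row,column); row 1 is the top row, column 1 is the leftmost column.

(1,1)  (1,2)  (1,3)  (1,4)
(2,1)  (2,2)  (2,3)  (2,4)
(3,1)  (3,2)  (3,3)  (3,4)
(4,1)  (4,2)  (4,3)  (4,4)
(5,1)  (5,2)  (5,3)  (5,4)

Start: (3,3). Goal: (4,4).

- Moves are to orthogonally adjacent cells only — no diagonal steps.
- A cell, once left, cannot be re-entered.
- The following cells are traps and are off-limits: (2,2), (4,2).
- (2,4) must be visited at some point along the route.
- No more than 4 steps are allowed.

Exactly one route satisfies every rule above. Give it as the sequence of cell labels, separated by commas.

Any route must reach (2,4) and still end at (4,4) within 4 moves, so the order of the required stops is forced.
Route from (3,3): up to (2,3), right to (2,4), 2× down (reaching (4,4)) — 4 moves in all.
Check: all required cells visited; 4 ≤ 4 moves.

(3,3), (2,3), (2,4), (3,4), (4,4)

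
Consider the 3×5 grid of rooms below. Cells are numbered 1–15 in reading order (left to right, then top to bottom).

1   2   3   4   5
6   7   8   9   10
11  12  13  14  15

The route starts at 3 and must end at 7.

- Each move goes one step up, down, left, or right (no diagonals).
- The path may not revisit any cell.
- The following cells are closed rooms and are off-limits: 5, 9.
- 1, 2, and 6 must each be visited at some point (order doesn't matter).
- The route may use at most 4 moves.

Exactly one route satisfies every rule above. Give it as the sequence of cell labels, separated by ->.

3 -> 2 -> 1 -> 6 -> 7

The budget equals the shortest possible length, so every move has to be on a shortest route through the required cells.
Route from 3: left 2 to 1, down 1 to 6, right 1 to 7 — 4 moves in all.
Check: all required cells visited; 4 ≤ 4 moves.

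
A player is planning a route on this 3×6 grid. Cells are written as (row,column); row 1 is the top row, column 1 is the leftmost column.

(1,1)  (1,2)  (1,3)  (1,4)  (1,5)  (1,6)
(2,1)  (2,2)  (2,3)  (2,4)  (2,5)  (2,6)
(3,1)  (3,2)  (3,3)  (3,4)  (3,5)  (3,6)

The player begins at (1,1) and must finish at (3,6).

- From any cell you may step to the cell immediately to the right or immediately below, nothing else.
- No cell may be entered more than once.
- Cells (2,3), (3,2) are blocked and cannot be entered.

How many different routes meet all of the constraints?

6

A right/down-only route from (1,1) to (3,6) makes exactly 2 down-moves and 5 right-moves in some order.
With no other constraints that would be C(7,2) = 21 routes.
Subtract routes through each blocked cell (inclusion–exclusion for overlaps): − through (2,3): 12 − through (3,2): 3 → 6.
That gives 6 routes.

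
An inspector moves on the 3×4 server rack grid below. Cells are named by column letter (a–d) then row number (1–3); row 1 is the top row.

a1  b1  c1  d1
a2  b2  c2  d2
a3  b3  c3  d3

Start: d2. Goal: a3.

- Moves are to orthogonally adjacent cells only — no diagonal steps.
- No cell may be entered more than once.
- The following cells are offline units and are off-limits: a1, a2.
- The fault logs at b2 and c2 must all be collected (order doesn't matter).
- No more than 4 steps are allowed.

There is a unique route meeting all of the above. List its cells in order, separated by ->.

d2 -> c2 -> b2 -> b3 -> a3

The 4-move cap with required stops at b2, c2 leaves no slack for detours.
Route from d2: 2× left (reaching b2), down to b3, left to a3 — 4 moves in all.
Check: all required cells visited; 4 ≤ 4 moves.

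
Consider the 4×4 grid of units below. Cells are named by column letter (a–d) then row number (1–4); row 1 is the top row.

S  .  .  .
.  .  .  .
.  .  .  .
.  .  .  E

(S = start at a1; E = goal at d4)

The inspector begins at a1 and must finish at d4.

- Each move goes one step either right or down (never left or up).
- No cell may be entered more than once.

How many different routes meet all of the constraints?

A right/down-only route from a1 to d4 makes exactly 3 down-moves and 3 right-moves in some order.
With no other constraints that would be C(6,3) = 20 routes.
That gives 20 routes.

20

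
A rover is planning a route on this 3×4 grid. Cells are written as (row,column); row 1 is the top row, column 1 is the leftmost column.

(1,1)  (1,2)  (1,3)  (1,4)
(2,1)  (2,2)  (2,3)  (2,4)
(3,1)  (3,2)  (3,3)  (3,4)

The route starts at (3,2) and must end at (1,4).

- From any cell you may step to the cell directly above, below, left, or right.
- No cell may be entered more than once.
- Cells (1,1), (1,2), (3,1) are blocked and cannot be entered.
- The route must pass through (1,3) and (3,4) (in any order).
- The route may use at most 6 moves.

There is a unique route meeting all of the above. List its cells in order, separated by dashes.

(3,2) - (3,3) - (3,4) - (2,4) - (2,3) - (1,3) - (1,4)

The 6-move cap with required stops at (1,3), (3,4) leaves no slack for detours.
Route from (3,2): 2× right (reaching (3,4)), up to (2,4), left to (2,3), up to (1,3), right to (1,4) — 6 moves in all.
Check: all required cells visited; 6 ≤ 6 moves.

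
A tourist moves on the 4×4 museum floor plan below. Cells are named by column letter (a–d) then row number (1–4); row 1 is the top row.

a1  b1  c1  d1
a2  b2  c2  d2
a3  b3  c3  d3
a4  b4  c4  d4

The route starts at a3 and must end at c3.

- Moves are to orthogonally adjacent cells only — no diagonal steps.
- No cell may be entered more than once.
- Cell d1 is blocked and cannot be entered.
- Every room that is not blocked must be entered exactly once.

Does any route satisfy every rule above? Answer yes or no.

One route that works: a3 → a4 → b4 → b3 → b2 → a2 → a1 → b1 → c1 → c2 → d2 → d3 → d4 → c4 → c3.

yes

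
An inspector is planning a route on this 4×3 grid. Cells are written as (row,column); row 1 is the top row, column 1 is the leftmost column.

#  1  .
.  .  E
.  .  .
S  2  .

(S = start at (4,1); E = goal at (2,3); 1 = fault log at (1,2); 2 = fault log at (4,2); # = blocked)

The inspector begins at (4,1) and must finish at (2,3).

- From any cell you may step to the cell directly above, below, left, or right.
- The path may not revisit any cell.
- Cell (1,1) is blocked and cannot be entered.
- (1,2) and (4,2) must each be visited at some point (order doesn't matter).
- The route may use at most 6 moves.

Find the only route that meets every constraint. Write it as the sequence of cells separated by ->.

(4,1) -> (4,2) -> (3,2) -> (2,2) -> (1,2) -> (1,3) -> (2,3)

The 6-move cap with required stops at (1,2), (4,2) leaves no slack for detours.
Route from (4,1): right 1 to (4,2), up 3 to (1,2), right 1 to (1,3), down 1 to (2,3) — 6 moves in all.
Check: all required cells visited; 6 ≤ 6 moves.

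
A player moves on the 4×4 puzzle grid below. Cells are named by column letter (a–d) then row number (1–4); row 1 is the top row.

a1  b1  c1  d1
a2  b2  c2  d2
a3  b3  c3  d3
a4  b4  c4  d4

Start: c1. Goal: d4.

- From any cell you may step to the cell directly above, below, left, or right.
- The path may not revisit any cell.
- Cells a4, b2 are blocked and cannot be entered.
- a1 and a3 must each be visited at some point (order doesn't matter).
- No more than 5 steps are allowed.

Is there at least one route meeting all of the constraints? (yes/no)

no

Even ignoring the no-revisit rule, getting from c1 to d4, taking the cheapest ordering c1 → a1 → a3 → d4 needs at least 2 + 2 + 4 = 8 moves (Manhattan distance per leg), which exceeds the 5-move limit.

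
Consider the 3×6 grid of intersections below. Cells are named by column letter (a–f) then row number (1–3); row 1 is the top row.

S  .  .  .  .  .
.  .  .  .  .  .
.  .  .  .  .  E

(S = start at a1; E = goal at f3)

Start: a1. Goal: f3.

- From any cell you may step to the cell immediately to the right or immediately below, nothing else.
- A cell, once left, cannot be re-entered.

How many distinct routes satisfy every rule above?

A right/down-only route from a1 to f3 makes exactly 2 down-moves and 5 right-moves in some order.
With no other constraints that would be C(7,2) = 21 routes.
That gives 21 routes.

21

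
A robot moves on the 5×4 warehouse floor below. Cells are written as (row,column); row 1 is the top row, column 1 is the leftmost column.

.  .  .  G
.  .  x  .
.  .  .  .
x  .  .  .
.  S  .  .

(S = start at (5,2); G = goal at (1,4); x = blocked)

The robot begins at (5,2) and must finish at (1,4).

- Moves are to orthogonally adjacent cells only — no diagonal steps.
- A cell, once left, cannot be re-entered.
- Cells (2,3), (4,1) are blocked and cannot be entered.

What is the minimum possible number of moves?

The Manhattan distance from (5,2) to (1,4) is |5−1| + |2−4| = 6, so at least 6 moves are needed.
A route of 6 moves achieves this: (5,2) → (4,2) → (3,2) → (2,2) → (1,2) → (1,3) → (1,4).
Since 6 matches the lower bound, it is optimal.

6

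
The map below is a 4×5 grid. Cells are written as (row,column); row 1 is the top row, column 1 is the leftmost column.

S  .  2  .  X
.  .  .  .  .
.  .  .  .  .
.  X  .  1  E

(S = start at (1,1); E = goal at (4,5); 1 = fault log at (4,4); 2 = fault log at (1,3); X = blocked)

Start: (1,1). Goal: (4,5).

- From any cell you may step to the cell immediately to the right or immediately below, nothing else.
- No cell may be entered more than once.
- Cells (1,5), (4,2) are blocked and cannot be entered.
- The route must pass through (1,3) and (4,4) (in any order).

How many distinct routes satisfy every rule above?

4

A right/down-only route from (1,1) to (4,5) makes exactly 3 down-moves and 4 right-moves in some order.
With no other constraints that would be C(7,3) = 35 routes.
A monotone route can only reach the required cells in the order (1,3), (4,4), so split there and multiply the segment counts (each segment already excludes blocked cells): (1,1)→(1,3): 1; (1,3)→(4,4): 4; (4,4)→(4,5): 1; product = 4.
That gives 4 routes.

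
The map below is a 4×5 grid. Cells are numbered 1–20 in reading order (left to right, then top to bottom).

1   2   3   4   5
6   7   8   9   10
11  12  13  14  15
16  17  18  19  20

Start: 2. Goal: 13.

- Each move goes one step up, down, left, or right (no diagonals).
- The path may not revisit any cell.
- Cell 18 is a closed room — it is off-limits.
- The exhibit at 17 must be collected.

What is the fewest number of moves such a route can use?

7

Any route passes through 17 somewhere between 2 and 13. Summing Manhattan distances along the two legs (2 → 17 → 13) gives a lower bound of 3 + 2 = 5 moves.
The shortest route satisfying every rule uses 7 moves: 2 → 7 → 6 → 11 → 16 → 17 → 12 → 13.
The no-revisit rule (legs can't share cells) pushes the minimum above the 5-move bound; an exhaustive check rules out every length from 5 to 6, leaving 7 as the minimum.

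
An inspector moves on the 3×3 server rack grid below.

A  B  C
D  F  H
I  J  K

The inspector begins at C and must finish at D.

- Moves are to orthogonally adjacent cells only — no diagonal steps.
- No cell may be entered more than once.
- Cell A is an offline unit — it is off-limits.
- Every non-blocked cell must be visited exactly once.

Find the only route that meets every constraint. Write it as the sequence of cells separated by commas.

C, B, F, H, K, J, I, D

Need to visit all 8 open cells exactly once, starting at C and ending at D.
Cell K has only two open neighbours (H and J), so the path must pass straight through it: one of those is the cell it's entered from and the other is where it exits.
Route from C: left to B, down to F, right to H, down to K, 2× left (reaching I), up to D — 7 moves in all.
Check: all 8 open cells covered.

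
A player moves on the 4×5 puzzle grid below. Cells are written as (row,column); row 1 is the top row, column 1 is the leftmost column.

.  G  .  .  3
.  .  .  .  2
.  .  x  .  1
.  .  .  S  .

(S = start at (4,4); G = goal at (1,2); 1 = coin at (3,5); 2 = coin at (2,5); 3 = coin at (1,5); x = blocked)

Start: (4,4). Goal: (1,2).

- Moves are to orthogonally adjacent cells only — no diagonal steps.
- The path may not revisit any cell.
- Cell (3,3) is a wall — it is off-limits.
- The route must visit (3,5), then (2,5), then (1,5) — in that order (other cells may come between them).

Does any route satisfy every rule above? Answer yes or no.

yes

One route that works: (4,4) → (3,4) → (3,5) → (2,5) → (1,5) → (1,4) → (1,3) → (1,2).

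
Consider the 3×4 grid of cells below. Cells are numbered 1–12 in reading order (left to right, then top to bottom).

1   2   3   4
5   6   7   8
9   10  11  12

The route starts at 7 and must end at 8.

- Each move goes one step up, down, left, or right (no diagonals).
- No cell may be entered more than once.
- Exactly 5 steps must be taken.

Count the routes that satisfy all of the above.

Need simple routes of exactly 5 moves from 7 to 8 (Manhattan distance 1, so 2 moves are spent on a detour and 2 undoing it).
Enumerating: 7 6 2 3 4 8 | 7 6 10 11 12 8.
That gives 2 routes.

2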